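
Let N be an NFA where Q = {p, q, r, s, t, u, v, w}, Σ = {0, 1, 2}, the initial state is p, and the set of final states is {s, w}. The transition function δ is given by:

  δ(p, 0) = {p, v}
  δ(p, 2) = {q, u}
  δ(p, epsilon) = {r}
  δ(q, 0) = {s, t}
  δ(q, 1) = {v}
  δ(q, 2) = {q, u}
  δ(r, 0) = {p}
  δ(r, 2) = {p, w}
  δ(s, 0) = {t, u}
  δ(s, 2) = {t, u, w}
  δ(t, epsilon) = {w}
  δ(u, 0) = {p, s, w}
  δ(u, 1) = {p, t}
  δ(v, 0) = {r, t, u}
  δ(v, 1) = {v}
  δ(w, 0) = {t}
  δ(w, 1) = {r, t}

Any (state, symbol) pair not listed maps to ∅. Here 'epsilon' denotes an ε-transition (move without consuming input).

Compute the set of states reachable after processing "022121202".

{p, q, r, t, u, w}

Start: ε-closure({p}) = {p, r}.
Read '0': {p, r} → {p, r, v}.
Read '2': {p, r, v} → {p, q, r, u, w}.
Read '2': {p, q, r, u, w} → {p, q, r, u, w}.
Read '1': {p, q, r, u, w} → {p, r, t, v, w}.
Read '2': {p, r, t, v, w} → {p, q, r, u, w}.
Read '1': {p, q, r, u, w} → {p, r, t, v, w}.
Read '2': {p, r, t, v, w} → {p, q, r, u, w}.
Read '0': {p, q, r, u, w} → {p, r, s, t, v, w}.
Read '2': {p, r, s, t, v, w} → {p, q, r, t, u, w}.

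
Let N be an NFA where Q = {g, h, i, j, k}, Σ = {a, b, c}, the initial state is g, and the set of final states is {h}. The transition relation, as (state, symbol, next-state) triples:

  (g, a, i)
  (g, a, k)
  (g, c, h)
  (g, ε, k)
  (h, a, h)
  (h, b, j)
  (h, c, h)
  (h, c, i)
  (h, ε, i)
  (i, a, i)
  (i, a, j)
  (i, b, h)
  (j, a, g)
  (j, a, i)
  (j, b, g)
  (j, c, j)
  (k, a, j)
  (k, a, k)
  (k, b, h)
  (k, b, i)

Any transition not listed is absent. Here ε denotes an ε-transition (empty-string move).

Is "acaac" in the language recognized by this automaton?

No

Start: ε-closure({g}) = {g, k}.
Read 'a': g→{i, k}, k→{j, k}; now {i, j, k}.
Read 'c': i→∅, j→{j}, k→∅; now {j}.
Read 'a': j→{g, i}; union {g, i}; ε-closure = {g, i, k}.
Read 'a': g→{i, k}, i→{i, j}, k→{j, k}; now {i, j, k}.
Read 'c': i→∅, j→{j}, k→∅; now {j}.
The final set {j} contains no accepting state.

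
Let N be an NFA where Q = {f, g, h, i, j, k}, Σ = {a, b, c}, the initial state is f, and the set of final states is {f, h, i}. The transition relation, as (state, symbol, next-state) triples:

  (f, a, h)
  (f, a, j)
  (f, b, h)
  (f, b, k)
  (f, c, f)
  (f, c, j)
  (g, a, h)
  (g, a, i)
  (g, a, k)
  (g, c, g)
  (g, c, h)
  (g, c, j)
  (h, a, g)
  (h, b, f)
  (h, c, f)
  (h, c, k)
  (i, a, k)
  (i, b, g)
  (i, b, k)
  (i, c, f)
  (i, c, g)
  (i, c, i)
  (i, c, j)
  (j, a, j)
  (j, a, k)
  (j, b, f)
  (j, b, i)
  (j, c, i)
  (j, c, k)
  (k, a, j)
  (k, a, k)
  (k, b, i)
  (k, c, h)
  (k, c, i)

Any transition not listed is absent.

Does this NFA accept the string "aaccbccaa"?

Yes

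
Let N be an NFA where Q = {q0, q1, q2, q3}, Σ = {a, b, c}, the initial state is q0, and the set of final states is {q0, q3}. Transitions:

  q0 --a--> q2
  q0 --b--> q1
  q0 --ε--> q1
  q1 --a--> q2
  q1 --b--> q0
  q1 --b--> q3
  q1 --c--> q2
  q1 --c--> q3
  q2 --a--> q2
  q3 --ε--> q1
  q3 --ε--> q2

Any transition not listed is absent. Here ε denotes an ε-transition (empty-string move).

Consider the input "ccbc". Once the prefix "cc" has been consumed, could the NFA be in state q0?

No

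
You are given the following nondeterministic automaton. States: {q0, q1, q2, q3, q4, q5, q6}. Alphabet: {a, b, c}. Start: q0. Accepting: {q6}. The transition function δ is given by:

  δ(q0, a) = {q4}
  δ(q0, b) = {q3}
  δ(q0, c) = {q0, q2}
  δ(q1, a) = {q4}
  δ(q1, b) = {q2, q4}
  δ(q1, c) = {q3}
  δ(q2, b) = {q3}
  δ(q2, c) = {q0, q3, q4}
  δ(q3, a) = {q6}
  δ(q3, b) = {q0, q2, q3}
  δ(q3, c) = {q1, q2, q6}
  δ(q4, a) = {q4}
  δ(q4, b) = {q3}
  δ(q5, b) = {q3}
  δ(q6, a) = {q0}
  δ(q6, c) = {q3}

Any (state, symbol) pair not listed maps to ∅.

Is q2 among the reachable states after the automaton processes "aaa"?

Start in {q0}.
Read 'a': q0→{q4}; now {q4}.
Read 'a': q4→{q4}; now {q4}.
Read 'a': q4→{q4}; now {q4}.
State q2 is not in {q4}.

No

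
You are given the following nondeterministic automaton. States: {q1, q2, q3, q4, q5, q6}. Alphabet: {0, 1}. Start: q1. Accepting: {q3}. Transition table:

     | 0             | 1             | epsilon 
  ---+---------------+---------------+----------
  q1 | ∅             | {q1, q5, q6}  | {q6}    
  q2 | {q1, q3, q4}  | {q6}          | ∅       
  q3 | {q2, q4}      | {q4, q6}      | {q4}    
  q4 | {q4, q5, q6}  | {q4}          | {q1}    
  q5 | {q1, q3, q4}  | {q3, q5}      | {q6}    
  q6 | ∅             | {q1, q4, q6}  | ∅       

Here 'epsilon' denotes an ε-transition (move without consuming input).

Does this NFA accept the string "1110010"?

Yes

Start: ε-closure({q1}) = {q1, q6}.
Read '1': {q1, q6} → {q1, q4, q5, q6}.
Read '1': {q1, q4, q5, q6} → {q1, q3, q4, q5, q6}.
Read '1': {q1, q3, q4, q5, q6} → {q1, q3, q4, q5, q6}.
Read '0': {q1, q3, q4, q5, q6} → {q1, q2, q3, q4, q5, q6}.
Read '0': {q1, q2, q3, q4, q5, q6} → {q1, q2, q3, q4, q5, q6}.
Read '1': {q1, q2, q3, q4, q5, q6} → {q1, q3, q4, q5, q6}.
Read '0': {q1, q3, q4, q5, q6} → {q1, q2, q3, q4, q5, q6}.
The final set {q1, q2, q3, q4, q5, q6} contains the accepting state q3.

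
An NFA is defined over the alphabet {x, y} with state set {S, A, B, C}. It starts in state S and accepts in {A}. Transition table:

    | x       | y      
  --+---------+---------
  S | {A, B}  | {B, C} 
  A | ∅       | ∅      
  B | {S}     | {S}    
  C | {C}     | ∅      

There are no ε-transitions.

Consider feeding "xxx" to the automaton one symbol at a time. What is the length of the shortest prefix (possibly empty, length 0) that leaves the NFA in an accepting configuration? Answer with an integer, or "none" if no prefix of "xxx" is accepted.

Start in {S}.
Read 'x': {S} → {A, B}.
None of the earlier sets intersect F, but {A, B} does.

1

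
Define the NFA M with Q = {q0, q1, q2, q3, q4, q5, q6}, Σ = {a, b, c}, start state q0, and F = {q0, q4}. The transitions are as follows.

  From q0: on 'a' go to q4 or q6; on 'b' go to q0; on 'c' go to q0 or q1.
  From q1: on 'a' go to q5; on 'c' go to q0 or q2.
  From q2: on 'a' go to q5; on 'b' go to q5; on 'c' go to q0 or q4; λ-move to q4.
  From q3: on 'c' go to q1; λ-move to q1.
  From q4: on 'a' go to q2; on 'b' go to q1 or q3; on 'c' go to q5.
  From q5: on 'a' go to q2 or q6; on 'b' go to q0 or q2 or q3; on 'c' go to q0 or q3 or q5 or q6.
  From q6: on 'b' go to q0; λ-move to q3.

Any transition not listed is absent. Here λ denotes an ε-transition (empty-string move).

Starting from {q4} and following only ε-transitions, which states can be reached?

Begin with {q4}.
No ε-moves leave this set, so the closure equals the set itself.

{q4}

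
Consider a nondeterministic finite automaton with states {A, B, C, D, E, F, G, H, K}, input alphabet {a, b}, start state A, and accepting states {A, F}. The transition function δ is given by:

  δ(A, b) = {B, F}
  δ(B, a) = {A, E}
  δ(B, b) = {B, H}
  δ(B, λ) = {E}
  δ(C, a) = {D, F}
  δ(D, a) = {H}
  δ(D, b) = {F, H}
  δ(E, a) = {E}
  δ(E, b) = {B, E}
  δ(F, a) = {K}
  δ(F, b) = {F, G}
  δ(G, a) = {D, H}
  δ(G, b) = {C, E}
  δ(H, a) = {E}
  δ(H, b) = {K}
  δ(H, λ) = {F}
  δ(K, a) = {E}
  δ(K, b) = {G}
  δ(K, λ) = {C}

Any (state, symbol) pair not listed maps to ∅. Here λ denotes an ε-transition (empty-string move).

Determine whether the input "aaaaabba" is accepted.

No

Start in {A}.
Read 'a': A→∅; now ∅.
The set is empty and remains empty for the remaining 7 symbols.
The final set ∅ contains no accepting state.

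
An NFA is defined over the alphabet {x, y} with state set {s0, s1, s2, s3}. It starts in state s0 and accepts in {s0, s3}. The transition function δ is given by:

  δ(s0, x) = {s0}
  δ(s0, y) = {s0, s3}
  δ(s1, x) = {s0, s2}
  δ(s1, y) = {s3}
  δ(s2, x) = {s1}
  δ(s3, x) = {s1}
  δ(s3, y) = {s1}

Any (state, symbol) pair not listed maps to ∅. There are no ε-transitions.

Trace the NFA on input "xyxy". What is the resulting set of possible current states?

{s0, s3}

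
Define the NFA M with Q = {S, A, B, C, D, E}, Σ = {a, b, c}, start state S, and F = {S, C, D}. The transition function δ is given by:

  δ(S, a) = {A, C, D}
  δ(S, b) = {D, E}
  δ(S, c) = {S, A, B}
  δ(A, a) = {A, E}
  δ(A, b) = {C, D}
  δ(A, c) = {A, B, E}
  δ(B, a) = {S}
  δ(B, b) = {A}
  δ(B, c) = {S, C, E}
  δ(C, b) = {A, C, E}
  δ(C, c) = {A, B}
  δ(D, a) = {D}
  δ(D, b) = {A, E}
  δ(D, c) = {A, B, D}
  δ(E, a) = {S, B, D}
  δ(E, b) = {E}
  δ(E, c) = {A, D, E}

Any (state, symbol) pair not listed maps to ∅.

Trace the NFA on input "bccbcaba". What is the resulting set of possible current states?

{S, A, B, D, E}

Start in {S}.
Read 'b': S→{D, E}; now {D, E}.
Read 'c': D→{A, B, D}, E→{A, D, E}; now {A, B, D, E}.
Read 'c': A→{A, B, E}, B→{S, C, E}, D→{A, B, D}, E→{A, D, E}; now {S, A, B, C, D, E}.
Read 'b': S→{D, E}, A→{C, D}, B→{A}, C→{A, C, E}, D→{A, E}, E→{E}; now {A, C, D, E}.
Read 'c': A→{A, B, E}, C→{A, B}, D→{A, B, D}, E→{A, D, E}; now {A, B, D, E}.
Read 'a': A→{A, E}, B→{S}, D→{D}, E→{S, B, D}; now {S, A, B, D, E}.
Read 'b': S→{D, E}, A→{C, D}, B→{A}, D→{A, E}, E→{E}; now {A, C, D, E}.
Read 'a': A→{A, E}, C→∅, D→{D}, E→{S, B, D}; now {S, A, B, D, E}.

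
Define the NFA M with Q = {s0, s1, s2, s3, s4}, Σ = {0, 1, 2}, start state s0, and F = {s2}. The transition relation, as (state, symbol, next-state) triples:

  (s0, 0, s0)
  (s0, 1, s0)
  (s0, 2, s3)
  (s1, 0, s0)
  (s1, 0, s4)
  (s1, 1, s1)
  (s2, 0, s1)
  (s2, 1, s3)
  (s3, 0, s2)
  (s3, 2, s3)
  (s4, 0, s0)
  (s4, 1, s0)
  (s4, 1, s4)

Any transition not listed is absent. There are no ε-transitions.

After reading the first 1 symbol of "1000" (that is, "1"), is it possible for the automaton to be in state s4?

No

Start in {s0}.
Read '1': {s0} → {s0}.
State s4 is not in {s0}.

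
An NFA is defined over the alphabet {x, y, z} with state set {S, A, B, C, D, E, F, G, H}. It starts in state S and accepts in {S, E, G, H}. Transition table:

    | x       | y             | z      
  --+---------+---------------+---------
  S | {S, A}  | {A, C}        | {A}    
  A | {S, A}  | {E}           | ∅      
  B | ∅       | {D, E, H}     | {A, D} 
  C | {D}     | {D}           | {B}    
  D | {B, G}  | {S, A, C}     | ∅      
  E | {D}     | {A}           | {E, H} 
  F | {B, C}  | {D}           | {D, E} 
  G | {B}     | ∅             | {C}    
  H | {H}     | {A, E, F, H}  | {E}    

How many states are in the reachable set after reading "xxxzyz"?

2

Start in {S}.
Read 'x': {S} → {S, A}.
Read 'x': {S, A} → {S, A}.
Read 'x': {S, A} → {S, A}.
Read 'z': {S, A} → {A}.
Read 'y': {A} → {E}.
Read 'z': {E} → {E, H}.
That set has 2 states.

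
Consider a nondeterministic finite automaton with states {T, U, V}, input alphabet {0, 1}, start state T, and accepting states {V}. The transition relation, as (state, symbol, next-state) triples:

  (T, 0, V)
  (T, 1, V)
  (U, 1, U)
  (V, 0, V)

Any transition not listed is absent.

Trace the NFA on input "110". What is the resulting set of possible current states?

∅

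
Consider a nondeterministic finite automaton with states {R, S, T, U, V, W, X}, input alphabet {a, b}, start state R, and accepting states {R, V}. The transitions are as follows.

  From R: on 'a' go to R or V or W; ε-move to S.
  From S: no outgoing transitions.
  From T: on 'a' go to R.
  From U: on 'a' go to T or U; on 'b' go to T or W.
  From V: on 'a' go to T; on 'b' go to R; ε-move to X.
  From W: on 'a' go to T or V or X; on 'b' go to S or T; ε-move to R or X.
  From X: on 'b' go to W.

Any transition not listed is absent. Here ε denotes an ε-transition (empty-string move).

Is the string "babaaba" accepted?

Start: ε-closure({R}) = {R, S}.
Read 'b': R→∅, S→∅; now ∅.
The set is empty and remains empty for the remaining 6 symbols.
The final set ∅ contains no accepting state.

No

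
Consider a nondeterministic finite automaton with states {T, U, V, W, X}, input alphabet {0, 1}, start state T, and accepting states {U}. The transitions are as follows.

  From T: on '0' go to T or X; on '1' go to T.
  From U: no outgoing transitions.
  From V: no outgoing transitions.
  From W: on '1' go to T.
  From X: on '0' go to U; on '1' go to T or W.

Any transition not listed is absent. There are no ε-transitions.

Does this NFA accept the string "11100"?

Start in {T}.
Read '1': {T} → {T}.
Read '1': {T} → {T}.
Read '1': {T} → {T}.
Read '0': {T} → {T, X}.
Read '0': {T, X} → {T, U, X}.
The final set {T, U, X} contains the accepting state U.

Yes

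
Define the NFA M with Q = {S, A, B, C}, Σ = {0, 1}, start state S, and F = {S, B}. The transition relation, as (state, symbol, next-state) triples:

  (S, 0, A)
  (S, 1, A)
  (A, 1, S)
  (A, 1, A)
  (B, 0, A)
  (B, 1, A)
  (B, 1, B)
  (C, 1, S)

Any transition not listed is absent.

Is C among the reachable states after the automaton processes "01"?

No

Start in {S}.
Read '0': S→{A}; now {A}.
Read '1': A→{S, A}; now {S, A}.
State C is not in {S, A}.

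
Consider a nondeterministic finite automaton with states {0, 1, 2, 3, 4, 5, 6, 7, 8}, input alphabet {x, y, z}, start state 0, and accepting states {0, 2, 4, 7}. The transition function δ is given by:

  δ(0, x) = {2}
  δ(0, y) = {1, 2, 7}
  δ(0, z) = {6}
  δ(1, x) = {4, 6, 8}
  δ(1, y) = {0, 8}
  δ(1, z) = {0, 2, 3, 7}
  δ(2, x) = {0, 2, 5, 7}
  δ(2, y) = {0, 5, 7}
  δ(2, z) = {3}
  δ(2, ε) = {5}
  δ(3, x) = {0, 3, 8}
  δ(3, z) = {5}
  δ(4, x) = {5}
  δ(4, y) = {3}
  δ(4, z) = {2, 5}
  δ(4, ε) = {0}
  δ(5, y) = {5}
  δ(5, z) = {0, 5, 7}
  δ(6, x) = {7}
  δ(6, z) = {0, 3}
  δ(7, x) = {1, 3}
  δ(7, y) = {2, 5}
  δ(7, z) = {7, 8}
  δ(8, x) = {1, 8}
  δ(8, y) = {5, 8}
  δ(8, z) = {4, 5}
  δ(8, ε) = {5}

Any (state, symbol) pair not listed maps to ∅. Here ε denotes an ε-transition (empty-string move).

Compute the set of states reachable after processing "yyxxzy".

{0, 1, 2, 3, 5, 7, 8}

Start in {0}.
Read 'y': {0} → {1, 2, 5, 7}.
Read 'y': {1, 2, 5, 7} → {0, 2, 5, 7, 8}.
Read 'x': {0, 2, 5, 7, 8} → {0, 1, 2, 3, 5, 7, 8}.
Read 'x': {0, 1, 2, 3, 5, 7, 8} → {0, 1, 2, 3, 4, 5, 6, 7, 8}.
Read 'z': {0, 1, 2, 3, 4, 5, 6, 7, 8} → {0, 2, 3, 4, 5, 6, 7, 8}.
Read 'y': {0, 2, 3, 4, 5, 6, 7, 8} → {0, 1, 2, 3, 5, 7, 8}.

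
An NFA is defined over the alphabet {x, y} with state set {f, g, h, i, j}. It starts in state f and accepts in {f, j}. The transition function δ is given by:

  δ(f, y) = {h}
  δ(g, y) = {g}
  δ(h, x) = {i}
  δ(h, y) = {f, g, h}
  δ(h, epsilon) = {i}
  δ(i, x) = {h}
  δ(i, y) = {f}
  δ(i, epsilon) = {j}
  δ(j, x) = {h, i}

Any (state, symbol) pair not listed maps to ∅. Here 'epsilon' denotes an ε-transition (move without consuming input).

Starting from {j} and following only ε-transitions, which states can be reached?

{j}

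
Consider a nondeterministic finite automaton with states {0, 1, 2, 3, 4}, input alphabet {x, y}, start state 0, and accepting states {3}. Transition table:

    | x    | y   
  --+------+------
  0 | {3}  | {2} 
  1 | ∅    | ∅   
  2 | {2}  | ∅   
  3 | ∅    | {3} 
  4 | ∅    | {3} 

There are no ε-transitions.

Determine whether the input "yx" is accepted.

No

Start in {0}.
Read 'y': {0} → {2}.
Read 'x': {2} → {2}.
The final set {2} contains no accepting state.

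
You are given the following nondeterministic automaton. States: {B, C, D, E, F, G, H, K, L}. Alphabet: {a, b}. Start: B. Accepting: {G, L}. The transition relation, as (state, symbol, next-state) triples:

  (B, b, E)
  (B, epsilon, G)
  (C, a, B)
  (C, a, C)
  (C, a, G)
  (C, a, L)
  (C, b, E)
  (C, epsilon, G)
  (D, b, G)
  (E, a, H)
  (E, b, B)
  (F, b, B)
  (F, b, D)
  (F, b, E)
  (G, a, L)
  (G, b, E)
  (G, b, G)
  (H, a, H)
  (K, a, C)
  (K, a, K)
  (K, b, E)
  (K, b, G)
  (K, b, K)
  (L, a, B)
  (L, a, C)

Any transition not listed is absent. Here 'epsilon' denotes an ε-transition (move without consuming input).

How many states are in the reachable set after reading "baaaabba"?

2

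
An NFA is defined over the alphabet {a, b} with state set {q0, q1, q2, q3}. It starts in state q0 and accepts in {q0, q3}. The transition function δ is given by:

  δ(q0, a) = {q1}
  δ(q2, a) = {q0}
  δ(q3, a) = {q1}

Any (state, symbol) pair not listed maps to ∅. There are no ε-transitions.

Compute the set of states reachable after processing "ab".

Start in {q0}.
Read 'a': q0→{q1}; now {q1}.
Read 'b': q1→∅; now ∅.

∅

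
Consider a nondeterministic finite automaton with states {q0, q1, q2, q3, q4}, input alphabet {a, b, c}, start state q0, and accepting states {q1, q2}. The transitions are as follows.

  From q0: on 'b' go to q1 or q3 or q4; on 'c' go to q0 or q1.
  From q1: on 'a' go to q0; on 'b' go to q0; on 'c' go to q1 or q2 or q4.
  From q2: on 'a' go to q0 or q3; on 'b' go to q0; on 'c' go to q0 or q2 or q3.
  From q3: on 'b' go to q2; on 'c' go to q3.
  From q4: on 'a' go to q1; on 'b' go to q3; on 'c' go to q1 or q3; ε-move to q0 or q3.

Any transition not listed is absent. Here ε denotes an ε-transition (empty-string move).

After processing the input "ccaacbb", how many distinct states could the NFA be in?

5

Start in {q0}.
Read 'c': q0→{q0, q1}; now {q0, q1}.
Read 'c': q0→{q0, q1}, q1→{q1, q2, q4}; union {q0, q1, q2, q4}; ε-closure = {q0, q1, q2, q3, q4}.
Read 'a': q0→∅, q1→{q0}, q2→{q0, q3}, q3→∅, q4→{q1}; now {q0, q1, q3}.
Read 'a': q0→∅, q1→{q0}, q3→∅; now {q0}.
Read 'c': q0→{q0, q1}; now {q0, q1}.
Read 'b': q0→{q1, q3, q4}, q1→{q0}; now {q0, q1, q3, q4}.
Read 'b': q0→{q1, q3, q4}, q1→{q0}, q3→{q2}, q4→{q3}; now {q0, q1, q2, q3, q4}.
That set has 5 states.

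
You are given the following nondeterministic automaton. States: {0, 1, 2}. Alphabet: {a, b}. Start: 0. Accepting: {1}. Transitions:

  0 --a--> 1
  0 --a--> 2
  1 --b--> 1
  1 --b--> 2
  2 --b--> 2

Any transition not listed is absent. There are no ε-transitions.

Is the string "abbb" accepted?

Start in {0}.
Read 'a': 0→{1, 2}; now {1, 2}.
Read 'b': 1→{1, 2}, 2→{2}; now {1, 2}.
Read 'b': 1→{1, 2}, 2→{2}; now {1, 2}.
Read 'b': 1→{1, 2}, 2→{2}; now {1, 2}.
The final set {1, 2} contains the accepting state 1.

Yes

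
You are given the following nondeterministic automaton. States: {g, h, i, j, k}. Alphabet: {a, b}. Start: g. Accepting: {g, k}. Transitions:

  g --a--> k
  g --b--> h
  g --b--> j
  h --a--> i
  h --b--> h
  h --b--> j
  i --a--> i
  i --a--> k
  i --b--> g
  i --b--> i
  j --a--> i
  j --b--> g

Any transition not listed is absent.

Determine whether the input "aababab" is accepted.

No

Start in {g}.
Read 'a': g→{k}; now {k}.
Read 'a': k→∅; now ∅.
The set is empty and remains empty for the remaining 5 symbols.
The final set ∅ contains no accepting state.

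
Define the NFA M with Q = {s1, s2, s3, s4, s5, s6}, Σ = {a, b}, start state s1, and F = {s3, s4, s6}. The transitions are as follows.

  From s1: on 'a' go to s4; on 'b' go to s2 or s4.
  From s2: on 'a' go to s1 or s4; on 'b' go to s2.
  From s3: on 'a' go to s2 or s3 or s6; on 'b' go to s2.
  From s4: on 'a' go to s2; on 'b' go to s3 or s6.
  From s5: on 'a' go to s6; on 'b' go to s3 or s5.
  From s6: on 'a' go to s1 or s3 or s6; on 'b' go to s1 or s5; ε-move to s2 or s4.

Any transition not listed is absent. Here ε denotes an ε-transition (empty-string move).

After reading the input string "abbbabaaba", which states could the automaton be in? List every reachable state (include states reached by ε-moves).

{s1, s2, s3, s4, s6}

Start in {s1}.
Read 'a': {s1} → {s4}.
Read 'b': {s4} → {s2, s3, s4, s6}.
Read 'b': {s2, s3, s4, s6} → {s1, s2, s3, s4, s5, s6}.
Read 'b': {s1, s2, s3, s4, s5, s6} → {s1, s2, s3, s4, s5, s6}.
Read 'a': {s1, s2, s3, s4, s5, s6} → {s1, s2, s3, s4, s6}.
Read 'b': {s1, s2, s3, s4, s6} → {s1, s2, s3, s4, s5, s6}.
Read 'a': {s1, s2, s3, s4, s5, s6} → {s1, s2, s3, s4, s6}.
Read 'a': {s1, s2, s3, s4, s6} → {s1, s2, s3, s4, s6}.
Read 'b': {s1, s2, s3, s4, s6} → {s1, s2, s3, s4, s5, s6}.
Read 'a': {s1, s2, s3, s4, s5, s6} → {s1, s2, s3, s4, s6}.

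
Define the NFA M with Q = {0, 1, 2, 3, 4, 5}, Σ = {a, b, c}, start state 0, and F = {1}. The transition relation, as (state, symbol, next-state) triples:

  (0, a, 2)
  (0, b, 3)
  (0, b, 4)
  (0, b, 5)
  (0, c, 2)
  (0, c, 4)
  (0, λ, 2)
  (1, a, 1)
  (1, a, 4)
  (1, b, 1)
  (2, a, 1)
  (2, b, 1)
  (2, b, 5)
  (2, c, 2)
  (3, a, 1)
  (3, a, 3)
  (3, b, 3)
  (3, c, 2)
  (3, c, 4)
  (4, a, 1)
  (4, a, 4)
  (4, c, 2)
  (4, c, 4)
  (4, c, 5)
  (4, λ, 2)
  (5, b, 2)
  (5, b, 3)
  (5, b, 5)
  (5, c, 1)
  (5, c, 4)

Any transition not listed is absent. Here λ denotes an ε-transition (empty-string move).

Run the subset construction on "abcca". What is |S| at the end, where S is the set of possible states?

Start: ε-closure({0}) = {0, 2}.
Read 'a': 0→{2}, 2→{1}; now {1, 2}.
Read 'b': 1→{1}, 2→{1, 5}; now {1, 5}.
Read 'c': 1→∅, 5→{1, 4}; union {1, 4}; ε-closure = {1, 2, 4}.
Read 'c': 1→∅, 2→{2}, 4→{2, 4, 5}; now {2, 4, 5}.
Read 'a': 2→{1}, 4→{1, 4}, 5→∅; union {1, 4}; ε-closure = {1, 2, 4}.
That set has 3 states.

3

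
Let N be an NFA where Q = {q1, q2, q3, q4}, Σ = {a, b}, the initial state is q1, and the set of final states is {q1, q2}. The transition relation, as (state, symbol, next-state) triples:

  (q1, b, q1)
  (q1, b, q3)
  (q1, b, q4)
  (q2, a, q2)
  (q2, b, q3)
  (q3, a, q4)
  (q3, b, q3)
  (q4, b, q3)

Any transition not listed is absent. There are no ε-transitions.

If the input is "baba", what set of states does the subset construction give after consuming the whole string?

{q4}

Start in {q1}.
Read 'b': q1→{q1, q3, q4}; now {q1, q3, q4}.
Read 'a': q1→∅, q3→{q4}, q4→∅; now {q4}.
Read 'b': q4→{q3}; now {q3}.
Read 'a': q3→{q4}; now {q4}.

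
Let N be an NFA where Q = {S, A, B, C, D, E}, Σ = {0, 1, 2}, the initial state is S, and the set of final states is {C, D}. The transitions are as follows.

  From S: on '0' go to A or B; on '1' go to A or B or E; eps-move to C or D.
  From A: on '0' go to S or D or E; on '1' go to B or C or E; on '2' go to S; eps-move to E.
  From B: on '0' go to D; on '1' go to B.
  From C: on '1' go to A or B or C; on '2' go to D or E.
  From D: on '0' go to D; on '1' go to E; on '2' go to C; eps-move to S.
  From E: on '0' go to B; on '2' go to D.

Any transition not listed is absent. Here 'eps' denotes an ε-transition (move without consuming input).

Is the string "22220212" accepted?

Yes

Start: ε-closure({S}) = {S, C, D}.
Read '2': S→∅, C→{D, E}, D→{C}; union {C, D, E}; ε-closure = {S, C, D, E}.
Read '2': S→∅, C→{D, E}, D→{C}, E→{D}; union {C, D, E}; ε-closure = {S, C, D, E}.
Read '2': S→∅, C→{D, E}, D→{C}, E→{D}; union {C, D, E}; ε-closure = {S, C, D, E}.
Read '2': S→∅, C→{D, E}, D→{C}, E→{D}; union {C, D, E}; ε-closure = {S, C, D, E}.
Read '0': S→{A, B}, C→∅, D→{D}, E→{B}; union {A, B, D}; ε-closure = {S, A, B, C, D, E}.
Read '2': S→∅, A→{S}, B→∅, C→{D, E}, D→{C}, E→{D}; now {S, C, D, E}.
Read '1': S→{A, B, E}, C→{A, B, C}, D→{E}, E→∅; now {A, B, C, E}.
Read '2': A→{S}, B→∅, C→{D, E}, E→{D}; union {S, D, E}; ε-closure = {S, C, D, E}.
The final set {S, C, D, E} contains the accepting states C, D.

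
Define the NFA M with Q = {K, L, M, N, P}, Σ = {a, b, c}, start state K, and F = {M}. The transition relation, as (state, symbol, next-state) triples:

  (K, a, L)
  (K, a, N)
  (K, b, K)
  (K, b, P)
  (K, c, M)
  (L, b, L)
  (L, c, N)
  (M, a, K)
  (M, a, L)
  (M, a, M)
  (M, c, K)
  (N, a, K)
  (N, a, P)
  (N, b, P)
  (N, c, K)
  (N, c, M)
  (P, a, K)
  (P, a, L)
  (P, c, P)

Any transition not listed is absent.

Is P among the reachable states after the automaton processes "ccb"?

Start in {K}.
Read 'c': K→{M}; now {M}.
Read 'c': M→{K}; now {K}.
Read 'b': K→{K, P}; now {K, P}.
State P is in {K, P}.

Yes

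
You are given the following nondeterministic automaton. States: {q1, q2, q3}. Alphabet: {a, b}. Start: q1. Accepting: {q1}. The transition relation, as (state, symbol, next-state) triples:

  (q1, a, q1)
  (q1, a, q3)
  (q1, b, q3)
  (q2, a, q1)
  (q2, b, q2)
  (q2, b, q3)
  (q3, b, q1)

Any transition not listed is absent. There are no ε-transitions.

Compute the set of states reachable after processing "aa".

Start in {q1}.
Read 'a': {q1} → {q1, q3}.
Read 'a': {q1, q3} → {q1, q3}.

{q1, q3}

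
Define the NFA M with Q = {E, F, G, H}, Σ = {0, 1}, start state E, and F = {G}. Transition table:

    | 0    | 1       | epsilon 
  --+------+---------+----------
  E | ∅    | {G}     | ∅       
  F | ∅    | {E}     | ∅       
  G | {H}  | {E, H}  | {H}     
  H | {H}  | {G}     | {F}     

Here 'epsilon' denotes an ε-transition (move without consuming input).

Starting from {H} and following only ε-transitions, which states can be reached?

{F, H}

Begin with {H}.
ε-move H → F; add F.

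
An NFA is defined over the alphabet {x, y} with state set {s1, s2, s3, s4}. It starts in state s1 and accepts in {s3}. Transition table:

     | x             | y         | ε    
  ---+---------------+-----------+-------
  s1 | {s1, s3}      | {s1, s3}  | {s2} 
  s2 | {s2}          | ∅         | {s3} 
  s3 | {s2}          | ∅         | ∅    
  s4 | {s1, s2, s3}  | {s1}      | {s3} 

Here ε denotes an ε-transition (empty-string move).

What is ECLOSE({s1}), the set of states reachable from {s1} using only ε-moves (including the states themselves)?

Begin with {s1}.
ε-move s1 → s2; add s2.
ε-move s2 → s3; add s3.

{s1, s2, s3}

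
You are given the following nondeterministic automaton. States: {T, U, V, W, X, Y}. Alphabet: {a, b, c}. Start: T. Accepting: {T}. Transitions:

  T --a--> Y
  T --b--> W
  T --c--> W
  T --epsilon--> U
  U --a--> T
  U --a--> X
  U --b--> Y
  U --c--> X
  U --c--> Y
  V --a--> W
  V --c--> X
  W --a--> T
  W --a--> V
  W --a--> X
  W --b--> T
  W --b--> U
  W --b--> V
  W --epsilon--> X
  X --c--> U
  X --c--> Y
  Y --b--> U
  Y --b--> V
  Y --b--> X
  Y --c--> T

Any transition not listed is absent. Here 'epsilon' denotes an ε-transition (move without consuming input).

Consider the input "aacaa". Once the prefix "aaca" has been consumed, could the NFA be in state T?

Yes

Start: ε-closure({T}) = {T, U}.
Read 'a': {T, U} → {T, U, X, Y}.
Read 'a': {T, U, X, Y} → {T, U, X, Y}.
Read 'c': {T, U, X, Y} → {T, U, W, X, Y}.
Read 'a': {T, U, W, X, Y} → {T, U, V, X, Y}.
State T is in {T, U, V, X, Y}.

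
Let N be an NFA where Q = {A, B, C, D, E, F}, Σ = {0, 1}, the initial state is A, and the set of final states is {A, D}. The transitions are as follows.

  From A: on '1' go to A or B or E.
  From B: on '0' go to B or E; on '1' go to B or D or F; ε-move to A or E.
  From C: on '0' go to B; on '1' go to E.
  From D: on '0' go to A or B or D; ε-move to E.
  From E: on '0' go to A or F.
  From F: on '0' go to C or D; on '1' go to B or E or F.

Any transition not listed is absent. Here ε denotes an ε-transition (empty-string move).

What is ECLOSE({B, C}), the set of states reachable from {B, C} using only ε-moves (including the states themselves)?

Begin with {B, C}.
ε-move B → A; add A.
ε-move B → E; add E.

{A, B, C, E}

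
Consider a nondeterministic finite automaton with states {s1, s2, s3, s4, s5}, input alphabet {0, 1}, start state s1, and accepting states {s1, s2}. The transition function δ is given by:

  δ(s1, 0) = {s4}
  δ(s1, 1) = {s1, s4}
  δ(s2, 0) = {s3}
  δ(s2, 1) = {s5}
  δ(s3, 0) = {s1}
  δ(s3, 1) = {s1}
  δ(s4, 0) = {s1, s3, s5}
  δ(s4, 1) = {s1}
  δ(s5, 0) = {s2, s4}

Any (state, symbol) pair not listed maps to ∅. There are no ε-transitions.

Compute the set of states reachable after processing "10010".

Start in {s1}.
Read '1': s1→{s1, s4}; now {s1, s4}.
Read '0': s1→{s4}, s4→{s1, s3, s5}; now {s1, s3, s4, s5}.
Read '0': s1→{s4}, s3→{s1}, s4→{s1, s3, s5}, s5→{s2, s4}; now {s1, s2, s3, s4, s5}.
Read '1': s1→{s1, s4}, s2→{s5}, s3→{s1}, s4→{s1}, s5→∅; now {s1, s4, s5}.
Read '0': s1→{s4}, s4→{s1, s3, s5}, s5→{s2, s4}; now {s1, s2, s3, s4, s5}.

{s1, s2, s3, s4, s5}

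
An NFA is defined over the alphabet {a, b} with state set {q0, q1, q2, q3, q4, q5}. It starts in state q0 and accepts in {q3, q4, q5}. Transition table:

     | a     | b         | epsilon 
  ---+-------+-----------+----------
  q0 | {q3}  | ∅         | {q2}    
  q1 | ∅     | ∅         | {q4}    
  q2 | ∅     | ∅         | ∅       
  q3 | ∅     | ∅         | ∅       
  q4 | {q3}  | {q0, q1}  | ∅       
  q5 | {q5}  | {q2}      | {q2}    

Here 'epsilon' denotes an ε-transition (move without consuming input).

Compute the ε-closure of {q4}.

{q4}

Begin with {q4}.
No ε-moves leave this set, so the closure equals the set itself.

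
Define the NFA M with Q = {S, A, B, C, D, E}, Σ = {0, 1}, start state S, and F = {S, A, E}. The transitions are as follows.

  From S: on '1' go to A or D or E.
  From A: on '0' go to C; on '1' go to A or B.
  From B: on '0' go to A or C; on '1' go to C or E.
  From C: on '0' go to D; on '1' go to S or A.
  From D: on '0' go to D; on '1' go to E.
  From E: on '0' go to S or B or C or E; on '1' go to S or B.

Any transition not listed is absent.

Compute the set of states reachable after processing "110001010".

Start in {S}.
Read '1': S→{A, D, E}; now {A, D, E}.
Read '1': A→{A, B}, D→{E}, E→{S, B}; now {S, A, B, E}.
Read '0': S→∅, A→{C}, B→{A, C}, E→{S, B, C, E}; now {S, A, B, C, E}.
Read '0': S→∅, A→{C}, B→{A, C}, C→{D}, E→{S, B, C, E}; now {S, A, B, C, D, E}.
Read '0': S→∅, A→{C}, B→{A, C}, C→{D}, D→{D}, E→{S, B, C, E}; now {S, A, B, C, D, E}.
Read '1': S→{A, D, E}, A→{A, B}, B→{C, E}, C→{S, A}, D→{E}, E→{S, B}; now {S, A, B, C, D, E}.
Read '0': S→∅, A→{C}, B→{A, C}, C→{D}, D→{D}, E→{S, B, C, E}; now {S, A, B, C, D, E}.
Read '1': S→{A, D, E}, A→{A, B}, B→{C, E}, C→{S, A}, D→{E}, E→{S, B}; now {S, A, B, C, D, E}.
Read '0': S→∅, A→{C}, B→{A, C}, C→{D}, D→{D}, E→{S, B, C, E}; now {S, A, B, C, D, E}.

{S, A, B, C, D, E}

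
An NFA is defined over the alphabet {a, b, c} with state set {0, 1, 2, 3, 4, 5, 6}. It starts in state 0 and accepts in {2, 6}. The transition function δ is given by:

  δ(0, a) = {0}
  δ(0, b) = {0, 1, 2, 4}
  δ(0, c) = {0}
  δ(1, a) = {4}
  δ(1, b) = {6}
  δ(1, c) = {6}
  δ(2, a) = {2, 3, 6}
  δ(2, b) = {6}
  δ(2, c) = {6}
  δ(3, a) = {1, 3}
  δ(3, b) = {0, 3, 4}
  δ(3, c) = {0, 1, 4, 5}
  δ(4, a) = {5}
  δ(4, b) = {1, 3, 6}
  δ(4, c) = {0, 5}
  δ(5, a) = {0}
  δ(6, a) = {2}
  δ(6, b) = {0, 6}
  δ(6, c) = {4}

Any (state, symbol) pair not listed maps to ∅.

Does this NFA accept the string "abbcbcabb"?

Start in {0}.
Read 'a': 0→{0}; now {0}.
Read 'b': 0→{0, 1, 2, 4}; now {0, 1, 2, 4}.
Read 'b': 0→{0, 1, 2, 4}, 1→{6}, 2→{6}, 4→{1, 3, 6}; now {0, 1, 2, 3, 4, 6}.
Read 'c': 0→{0}, 1→{6}, 2→{6}, 3→{0, 1, 4, 5}, 4→{0, 5}, 6→{4}; now {0, 1, 4, 5, 6}.
Read 'b': 0→{0, 1, 2, 4}, 1→{6}, 4→{1, 3, 6}, 5→∅, 6→{0, 6}; now {0, 1, 2, 3, 4, 6}.
Read 'c': 0→{0}, 1→{6}, 2→{6}, 3→{0, 1, 4, 5}, 4→{0, 5}, 6→{4}; now {0, 1, 4, 5, 6}.
Read 'a': 0→{0}, 1→{4}, 4→{5}, 5→{0}, 6→{2}; now {0, 2, 4, 5}.
Read 'b': 0→{0, 1, 2, 4}, 2→{6}, 4→{1, 3, 6}, 5→∅; now {0, 1, 2, 3, 4, 6}.
Read 'b': 0→{0, 1, 2, 4}, 1→{6}, 2→{6}, 3→{0, 3, 4}, 4→{1, 3, 6}, 6→{0, 6}; now {0, 1, 2, 3, 4, 6}.
The final set {0, 1, 2, 3, 4, 6} contains the accepting states 2, 6.

Yes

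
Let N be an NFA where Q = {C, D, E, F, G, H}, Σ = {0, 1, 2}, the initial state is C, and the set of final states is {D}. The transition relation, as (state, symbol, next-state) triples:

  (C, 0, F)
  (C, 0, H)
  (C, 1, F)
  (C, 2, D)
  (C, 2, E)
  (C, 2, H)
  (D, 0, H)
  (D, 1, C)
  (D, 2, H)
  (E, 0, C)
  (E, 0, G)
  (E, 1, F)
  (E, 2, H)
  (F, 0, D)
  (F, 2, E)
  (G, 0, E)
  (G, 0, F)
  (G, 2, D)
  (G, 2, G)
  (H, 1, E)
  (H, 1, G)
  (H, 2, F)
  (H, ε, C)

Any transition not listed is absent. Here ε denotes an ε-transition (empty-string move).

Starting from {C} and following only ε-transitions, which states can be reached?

{C}

Begin with {C}.
No ε-moves leave this set, so the closure equals the set itself.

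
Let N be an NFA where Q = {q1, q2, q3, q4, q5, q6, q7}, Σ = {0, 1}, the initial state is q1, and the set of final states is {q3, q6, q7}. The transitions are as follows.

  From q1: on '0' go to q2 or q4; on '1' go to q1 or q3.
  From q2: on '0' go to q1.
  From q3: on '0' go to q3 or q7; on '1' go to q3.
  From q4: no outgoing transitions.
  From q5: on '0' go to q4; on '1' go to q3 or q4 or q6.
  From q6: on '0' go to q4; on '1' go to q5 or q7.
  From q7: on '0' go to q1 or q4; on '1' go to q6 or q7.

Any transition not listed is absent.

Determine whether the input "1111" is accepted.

Start in {q1}.
Read '1': {q1} → {q1, q3}.
Read '1': {q1, q3} → {q1, q3}.
Read '1': {q1, q3} → {q1, q3}.
Read '1': {q1, q3} → {q1, q3}.
The final set {q1, q3} contains the accepting state q3.

Yes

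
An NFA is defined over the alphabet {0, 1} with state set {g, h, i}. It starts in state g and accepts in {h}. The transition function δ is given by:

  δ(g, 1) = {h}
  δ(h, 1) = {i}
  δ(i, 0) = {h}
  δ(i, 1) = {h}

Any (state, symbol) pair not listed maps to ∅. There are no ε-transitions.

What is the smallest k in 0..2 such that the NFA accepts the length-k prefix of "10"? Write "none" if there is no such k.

1

Start in {g}.
Read '1': g→{h}; now {h}.
None of the earlier sets intersect F, but {h} does.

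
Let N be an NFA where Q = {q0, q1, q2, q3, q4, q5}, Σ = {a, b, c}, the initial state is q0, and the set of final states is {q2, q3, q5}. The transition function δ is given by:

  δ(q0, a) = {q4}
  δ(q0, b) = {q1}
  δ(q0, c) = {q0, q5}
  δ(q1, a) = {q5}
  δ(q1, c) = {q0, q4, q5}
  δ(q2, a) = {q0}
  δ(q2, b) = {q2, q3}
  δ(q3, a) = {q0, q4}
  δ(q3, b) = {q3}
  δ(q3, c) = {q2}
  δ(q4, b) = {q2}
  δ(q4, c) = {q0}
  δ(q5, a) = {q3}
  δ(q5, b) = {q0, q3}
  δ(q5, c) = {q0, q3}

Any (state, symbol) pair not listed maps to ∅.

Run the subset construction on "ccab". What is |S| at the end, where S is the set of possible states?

Start in {q0}.
Read 'c': {q0} → {q0, q5}.
Read 'c': {q0, q5} → {q0, q3, q5}.
Read 'a': {q0, q3, q5} → {q0, q3, q4}.
Read 'b': {q0, q3, q4} → {q1, q2, q3}.
That set has 3 states.

3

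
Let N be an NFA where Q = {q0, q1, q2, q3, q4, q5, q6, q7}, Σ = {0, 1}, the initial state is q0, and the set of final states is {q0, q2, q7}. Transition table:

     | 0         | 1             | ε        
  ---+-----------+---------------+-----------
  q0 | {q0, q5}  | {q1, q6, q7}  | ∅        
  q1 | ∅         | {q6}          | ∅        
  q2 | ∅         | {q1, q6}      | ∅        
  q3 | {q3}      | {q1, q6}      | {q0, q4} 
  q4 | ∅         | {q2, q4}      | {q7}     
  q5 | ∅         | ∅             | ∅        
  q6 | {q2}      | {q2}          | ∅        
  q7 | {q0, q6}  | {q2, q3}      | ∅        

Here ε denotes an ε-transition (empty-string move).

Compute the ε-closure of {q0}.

{q0}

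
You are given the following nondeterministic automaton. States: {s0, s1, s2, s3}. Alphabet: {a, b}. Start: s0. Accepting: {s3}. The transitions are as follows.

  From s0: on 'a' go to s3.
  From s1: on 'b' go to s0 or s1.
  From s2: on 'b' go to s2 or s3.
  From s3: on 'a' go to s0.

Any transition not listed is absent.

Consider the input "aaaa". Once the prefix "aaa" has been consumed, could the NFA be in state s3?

Yes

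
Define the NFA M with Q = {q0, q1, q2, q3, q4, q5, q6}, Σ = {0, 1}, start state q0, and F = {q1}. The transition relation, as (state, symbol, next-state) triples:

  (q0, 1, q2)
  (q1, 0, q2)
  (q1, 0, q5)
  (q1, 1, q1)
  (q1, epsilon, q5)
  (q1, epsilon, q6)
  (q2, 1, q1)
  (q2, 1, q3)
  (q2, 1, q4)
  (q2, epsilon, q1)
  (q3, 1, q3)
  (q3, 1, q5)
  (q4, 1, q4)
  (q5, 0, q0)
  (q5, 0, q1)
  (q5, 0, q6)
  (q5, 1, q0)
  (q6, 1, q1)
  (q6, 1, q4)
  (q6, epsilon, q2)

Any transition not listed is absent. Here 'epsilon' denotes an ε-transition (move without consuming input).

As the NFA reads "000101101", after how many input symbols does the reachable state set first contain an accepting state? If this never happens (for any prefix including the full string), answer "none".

Start in {q0}.
Read '0': q0→∅; now ∅.
The set is empty and remains empty for the remaining 8 symbols.
No reachable set along the way intersects F.

none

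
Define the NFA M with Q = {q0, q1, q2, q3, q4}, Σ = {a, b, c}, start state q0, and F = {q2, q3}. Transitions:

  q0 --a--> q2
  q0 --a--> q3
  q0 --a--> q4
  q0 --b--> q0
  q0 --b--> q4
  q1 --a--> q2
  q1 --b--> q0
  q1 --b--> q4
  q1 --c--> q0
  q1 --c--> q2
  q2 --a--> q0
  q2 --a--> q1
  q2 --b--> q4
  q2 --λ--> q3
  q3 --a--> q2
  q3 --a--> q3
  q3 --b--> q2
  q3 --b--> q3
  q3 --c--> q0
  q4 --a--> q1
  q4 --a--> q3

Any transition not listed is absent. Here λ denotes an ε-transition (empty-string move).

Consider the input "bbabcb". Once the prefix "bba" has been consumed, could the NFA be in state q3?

Yes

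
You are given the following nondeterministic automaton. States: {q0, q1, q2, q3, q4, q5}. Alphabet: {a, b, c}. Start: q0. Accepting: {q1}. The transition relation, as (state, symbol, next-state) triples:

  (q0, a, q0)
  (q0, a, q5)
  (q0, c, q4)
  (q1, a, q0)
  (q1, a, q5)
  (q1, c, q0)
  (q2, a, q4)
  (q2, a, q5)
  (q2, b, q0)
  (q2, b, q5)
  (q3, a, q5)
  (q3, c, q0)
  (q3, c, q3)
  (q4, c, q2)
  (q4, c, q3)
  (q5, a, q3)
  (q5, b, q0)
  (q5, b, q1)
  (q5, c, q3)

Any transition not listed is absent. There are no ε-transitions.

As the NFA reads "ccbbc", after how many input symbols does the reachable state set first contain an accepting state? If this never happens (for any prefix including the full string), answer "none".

4

Start in {q0}.
Read 'c': {q0} → {q4}.
Read 'c': {q4} → {q2, q3}.
Read 'b': {q2, q3} → {q0, q5}.
Read 'b': {q0, q5} → {q0, q1}.
None of the earlier sets intersect F, but {q0, q1} does.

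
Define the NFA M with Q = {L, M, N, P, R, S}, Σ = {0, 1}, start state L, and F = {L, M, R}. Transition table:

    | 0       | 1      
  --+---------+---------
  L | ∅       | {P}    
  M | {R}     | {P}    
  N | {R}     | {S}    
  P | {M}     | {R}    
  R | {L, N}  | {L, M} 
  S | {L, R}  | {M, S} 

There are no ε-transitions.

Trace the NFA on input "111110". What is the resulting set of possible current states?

{L, N}

Start in {L}.
Read '1': L→{P}; now {P}.
Read '1': P→{R}; now {R}.
Read '1': R→{L, M}; now {L, M}.
Read '1': L→{P}, M→{P}; now {P}.
Read '1': P→{R}; now {R}.
Read '0': R→{L, N}; now {L, N}.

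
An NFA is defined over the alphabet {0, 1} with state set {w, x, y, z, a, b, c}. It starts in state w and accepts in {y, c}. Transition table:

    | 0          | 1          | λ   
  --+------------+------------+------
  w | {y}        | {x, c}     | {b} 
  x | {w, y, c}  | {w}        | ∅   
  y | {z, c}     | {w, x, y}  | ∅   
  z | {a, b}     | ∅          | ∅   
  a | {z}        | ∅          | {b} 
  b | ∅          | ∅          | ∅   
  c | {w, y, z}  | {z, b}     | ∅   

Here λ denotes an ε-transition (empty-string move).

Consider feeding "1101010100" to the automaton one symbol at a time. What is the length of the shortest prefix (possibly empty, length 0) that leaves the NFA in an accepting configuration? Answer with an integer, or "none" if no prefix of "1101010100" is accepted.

1

Start: ε-closure({w}) = {w, b}.
Read '1': {w, b} → {x, c}.
None of the earlier sets intersect F, but {x, c} does.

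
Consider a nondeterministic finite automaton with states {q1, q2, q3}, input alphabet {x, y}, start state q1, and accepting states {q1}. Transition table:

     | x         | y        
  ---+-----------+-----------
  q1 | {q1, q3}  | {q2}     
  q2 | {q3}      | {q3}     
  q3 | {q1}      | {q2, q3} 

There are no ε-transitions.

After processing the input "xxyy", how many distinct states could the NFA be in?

2

Start in {q1}.
Read 'x': q1→{q1, q3}; now {q1, q3}.
Read 'x': q1→{q1, q3}, q3→{q1}; now {q1, q3}.
Read 'y': q1→{q2}, q3→{q2, q3}; now {q2, q3}.
Read 'y': q2→{q3}, q3→{q2, q3}; now {q2, q3}.
That set has 2 states.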